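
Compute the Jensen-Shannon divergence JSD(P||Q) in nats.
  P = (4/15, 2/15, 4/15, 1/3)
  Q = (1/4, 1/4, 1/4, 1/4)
0.0123 nats

Jensen-Shannon divergence is:
JSD(P||Q) = 0.5 × D_KL(P||M) + 0.5 × D_KL(Q||M)
where M = 0.5 × (P + Q) is the mixture distribution.

M = 0.5 × (4/15, 2/15, 4/15, 1/3) + 0.5 × (1/4, 1/4, 1/4, 1/4) = (0.258333, 0.191667, 0.258333, 7/24)

D_KL(P||M) = 0.0131 nats
D_KL(Q||M) = 0.0115 nats

JSD(P||Q) = 0.5 × 0.0131 + 0.5 × 0.0115 = 0.0123 nats

Unlike KL divergence, JSD is symmetric and bounded: 0 ≤ JSD ≤ log(2).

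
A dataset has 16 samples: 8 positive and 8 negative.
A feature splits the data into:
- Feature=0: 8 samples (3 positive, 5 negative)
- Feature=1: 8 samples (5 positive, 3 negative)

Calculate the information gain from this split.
0.0456 bits

Information Gain = H(Y) - H(Y|Feature)

Before split:
P(positive) = 8/16 = 0.5000
H(Y) = 1.0000 bits

After split:
Feature=0: H = 0.9544 bits (weight = 8/16)
Feature=1: H = 0.9544 bits (weight = 8/16)
H(Y|Feature) = (8/16)×0.9544 + (8/16)×0.9544 = 0.9544 bits

Information Gain = 1.0000 - 0.9544 = 0.0456 bits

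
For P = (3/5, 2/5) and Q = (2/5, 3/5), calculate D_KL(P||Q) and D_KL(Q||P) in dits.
D_KL(P||Q) = 0.0352, D_KL(Q||P) = 0.0352

KL divergence is not symmetric: D_KL(P||Q) ≠ D_KL(Q||P) in general.

D_KL(P||Q) = 0.0352 dits
D_KL(Q||P) = 0.0352 dits

In this case they happen to be equal (to 4 decimal places).

This asymmetry is why KL divergence is not a true distance metric.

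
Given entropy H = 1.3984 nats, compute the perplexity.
4.0487

Perplexity is e^H (or exp(H) for natural log).

H = 1.3984 nats
Perplexity = e^1.3984 = 4.0487

Interpretation: The model's uncertainty is equivalent to choosing uniformly among 4.0 options.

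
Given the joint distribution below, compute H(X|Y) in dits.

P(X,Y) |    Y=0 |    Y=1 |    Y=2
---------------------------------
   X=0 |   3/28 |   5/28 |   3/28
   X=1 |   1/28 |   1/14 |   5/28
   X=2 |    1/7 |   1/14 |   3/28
0.4419 dits

Using the chain rule: H(X|Y) = H(X,Y) - H(Y)

First, compute H(X,Y) = 0.9152 dits

Marginal P(Y) = (2/7, 9/28, 11/28)
H(Y) = 0.4733 dits

H(X|Y) = H(X,Y) - H(Y) = 0.9152 - 0.4733 = 0.4419 dits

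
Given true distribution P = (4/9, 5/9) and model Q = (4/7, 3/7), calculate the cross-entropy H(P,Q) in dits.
0.3124 dits

Cross-entropy: H(P,Q) = -Σ p(x) log q(x)

Alternatively: H(P,Q) = H(P) + D_KL(P||Q)
H(P) = 0.2983 dits
D_KL(P||Q) = 0.0141 dits

H(P,Q) = 0.2983 + 0.0141 = 0.3124 dits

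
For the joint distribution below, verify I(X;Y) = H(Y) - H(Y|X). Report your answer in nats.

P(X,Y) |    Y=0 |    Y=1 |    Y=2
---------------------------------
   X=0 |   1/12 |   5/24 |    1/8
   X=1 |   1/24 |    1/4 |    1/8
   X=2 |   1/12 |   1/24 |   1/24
I(X;Y) = 0.0563 nats

Mutual information has multiple equivalent forms:
- I(X;Y) = H(X) - H(X|Y)
- I(X;Y) = H(Y) - H(Y|X)
- I(X;Y) = H(X) + H(Y) - H(X,Y)

Computing all quantities:
H(X) = 1.0282, H(Y) = 1.0327, H(X,Y) = 2.0046
H(X|Y) = 0.9719, H(Y|X) = 0.9765

Verification:
H(X) - H(X|Y) = 1.0282 - 0.9719 = 0.0563
H(Y) - H(Y|X) = 1.0327 - 0.9765 = 0.0563
H(X) + H(Y) - H(X,Y) = 1.0282 + 1.0327 - 2.0046 = 0.0563

All forms give I(X;Y) = 0.0563 nats. ✓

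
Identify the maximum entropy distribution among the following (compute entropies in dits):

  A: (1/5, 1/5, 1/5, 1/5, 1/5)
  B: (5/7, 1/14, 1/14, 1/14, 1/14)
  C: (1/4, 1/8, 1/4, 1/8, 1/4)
A

For a discrete distribution over n outcomes, entropy is maximized by the uniform distribution.

Computing entropies:
H(A) = 0.6990 dits
H(B) = 0.4318 dits
H(C) = 0.6773 dits

The uniform distribution (where all probabilities equal 1/5) achieves the maximum entropy of log_10(5) = 0.6990 dits.

Distribution A has the highest entropy.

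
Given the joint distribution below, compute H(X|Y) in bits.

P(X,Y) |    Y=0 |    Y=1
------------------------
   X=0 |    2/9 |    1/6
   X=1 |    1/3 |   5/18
0.9636 bits

Using the chain rule: H(X|Y) = H(X,Y) - H(Y)

First, compute H(X,Y) = 1.9547 bits

Marginal P(Y) = (5/9, 4/9)
H(Y) = 0.9911 bits

H(X|Y) = H(X,Y) - H(Y) = 1.9547 - 0.9911 = 0.9636 bits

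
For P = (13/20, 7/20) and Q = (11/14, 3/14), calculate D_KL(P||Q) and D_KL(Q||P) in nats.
D_KL(P||Q) = 0.0485, D_KL(Q||P) = 0.0439

KL divergence is not symmetric: D_KL(P||Q) ≠ D_KL(Q||P) in general.

D_KL(P||Q) = 0.0485 nats
D_KL(Q||P) = 0.0439 nats

No, they are not equal!

This asymmetry is why KL divergence is not a true distance metric.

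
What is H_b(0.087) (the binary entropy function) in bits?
0.4264 bits

The binary entropy function is:
H(p) = -p log(p) - (1-p) log(1-p)

H(0.087) = -0.087 × log_2(0.087) - 0.913 × log_2(0.913)
H(0.087) = 0.4264 bits

Note: Binary entropy is maximized at p=0.5 (H=1 bit) and minimized at p=0 or p=1 (H=0).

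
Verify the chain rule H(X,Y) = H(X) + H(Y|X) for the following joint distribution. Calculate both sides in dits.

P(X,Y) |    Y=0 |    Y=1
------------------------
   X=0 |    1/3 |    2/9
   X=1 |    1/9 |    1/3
H(X,Y) = 0.5693, H(X) = 0.2983, H(Y|X) = 0.2709 (all in dits)

Chain rule: H(X,Y) = H(X) + H(Y|X)

Left side — joint entropy directly:
H(X,Y) = -Σ p(x,y) log p(x,y) = 0.5693 dits

Right side — compute H(Y|X) from the conditional distributions:
P(X) = (5/9, 4/9), so H(X) = 0.2983 dits
H(Y|X) = Σ_x P(X=x) · H(Y|X=x):
  P(Y|X=0) = (3/5, 2/5), H(Y|X=0) = 0.2923, weight P(X=0) = 5/9
  P(Y|X=1) = (1/4, 3/4), H(Y|X=1) = 0.2442, weight P(X=1) = 4/9
H(Y|X) = 0.2709 dits

H(X) + H(Y|X) = 0.2983 + 0.2709 = 0.5693 dits

Both sides equal 0.5693 dits. ✓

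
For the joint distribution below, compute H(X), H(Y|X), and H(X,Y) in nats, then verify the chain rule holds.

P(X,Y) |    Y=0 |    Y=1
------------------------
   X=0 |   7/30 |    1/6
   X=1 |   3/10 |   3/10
H(X,Y) = 1.3606, H(X) = 0.6730, H(Y|X) = 0.6876 (all in nats)

Chain rule: H(X,Y) = H(X) + H(Y|X)

Left side — joint entropy directly:
H(X,Y) = -Σ p(x,y) log p(x,y) = 1.3606 nats

Right side — compute H(Y|X) from the conditional distributions:
P(X) = (2/5, 3/5), so H(X) = 0.6730 nats
H(Y|X) = Σ_x P(X=x) · H(Y|X=x):
  P(Y|X=0) = (7/12, 5/12), H(Y|X=0) = 0.6792, weight P(X=0) = 2/5
  P(Y|X=1) = (1/2, 1/2), H(Y|X=1) = 0.6931, weight P(X=1) = 3/5
H(Y|X) = 0.6876 nats

H(X) + H(Y|X) = 0.6730 + 0.6876 = 1.3606 nats

Both sides equal 1.3606 nats. ✓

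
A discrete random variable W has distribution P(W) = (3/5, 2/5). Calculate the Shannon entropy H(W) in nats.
0.6730 nats

Shannon entropy is H(X) = -Σ p(x) log p(x).

For P = (3/5, 2/5):
H = -3/5 × log_e(3/5) -2/5 × log_e(2/5)
H = 0.6730 nats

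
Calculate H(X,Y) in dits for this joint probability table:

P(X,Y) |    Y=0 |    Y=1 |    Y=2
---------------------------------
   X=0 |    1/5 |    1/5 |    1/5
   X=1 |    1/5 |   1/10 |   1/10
0.7592 dits

Joint entropy is H(X,Y) = -Σ_{x,y} p(x,y) log p(x,y).

Summing over all non-zero entries:
H(X,Y) = -[1/5·log_10(1/5) + 1/5·log_10(1/5) + 1/5·log_10(1/5) + 1/5·log_10(1/5) + 1/10·log_10(1/10) + 1/10·log_10(1/10)]
H(X,Y) = 0.7592 dits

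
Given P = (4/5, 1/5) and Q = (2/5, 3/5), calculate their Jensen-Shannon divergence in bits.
0.1245 bits

Jensen-Shannon divergence is:
JSD(P||Q) = 0.5 × D_KL(P||M) + 0.5 × D_KL(Q||M)
where M = 0.5 × (P + Q) is the mixture distribution.

M = 0.5 × (4/5, 1/5) + 0.5 × (2/5, 3/5) = (3/5, 2/5)

D_KL(P||M) = 0.1320 bits
D_KL(Q||M) = 0.1170 bits

JSD(P||Q) = 0.5 × 0.1320 + 0.5 × 0.1170 = 0.1245 bits

Unlike KL divergence, JSD is symmetric and bounded: 0 ≤ JSD ≤ log(2).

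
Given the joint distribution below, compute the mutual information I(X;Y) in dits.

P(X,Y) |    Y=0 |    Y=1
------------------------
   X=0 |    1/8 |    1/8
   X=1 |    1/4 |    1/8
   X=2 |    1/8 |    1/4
0.0184 dits

Mutual information: I(X;Y) = H(X) + H(Y) - H(X,Y)

Marginals:
P(X) = (1/4, 3/8, 3/8), H(X) = 0.4700 dits
P(Y) = (1/2, 1/2), H(Y) = 0.3010 dits

Joint entropy: H(X,Y) = 0.7526 dits

I(X;Y) = 0.4700 + 0.3010 - 0.7526 = 0.0184 dits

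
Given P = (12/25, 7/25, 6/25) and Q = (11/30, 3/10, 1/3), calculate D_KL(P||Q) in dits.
0.0135 dits

KL divergence: D_KL(P||Q) = Σ p(x) log(p(x)/q(x))

Computing term by term:
  x=0: 12/25 × log_10[(12/25)/(11/30)] = 12/25 × 0.1170 = 0.0561
  x=1: 7/25 × log_10[(7/25)/(3/10)] = 7/25 × -0.0300 = -0.0084
  x=2: 6/25 × log_10[(6/25)/(1/3)] = 6/25 × -0.1427 = -0.0342

D_KL(P||Q) = 0.0135 dits

Note: KL divergence is always non-negative and equals 0 iff P = Q.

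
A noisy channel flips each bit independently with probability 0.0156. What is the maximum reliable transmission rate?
0.8840 bits

For a binary symmetric channel (BSC) with error probability p:
Capacity C = 1 - H(p) bits per symbol

where H(p) = -p log₂(p) - (1-p) log₂(1-p) is the binary entropy function.

H(0.0156) = 0.1160 bits
C = 1 - 0.1160 = 0.8840 bits per symbol

This means we can reliably transmit up to 0.8840 bits of information per channel use.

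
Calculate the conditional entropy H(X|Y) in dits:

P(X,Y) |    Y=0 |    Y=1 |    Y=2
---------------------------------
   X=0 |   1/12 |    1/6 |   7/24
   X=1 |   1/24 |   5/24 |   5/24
0.2939 dits

Using the chain rule: H(X|Y) = H(X,Y) - H(Y)

First, compute H(X,Y) = 0.7171 dits

Marginal P(Y) = (1/8, 3/8, 1/2)
H(Y) = 0.4231 dits

H(X|Y) = H(X,Y) - H(Y) = 0.7171 - 0.4231 = 0.2939 dits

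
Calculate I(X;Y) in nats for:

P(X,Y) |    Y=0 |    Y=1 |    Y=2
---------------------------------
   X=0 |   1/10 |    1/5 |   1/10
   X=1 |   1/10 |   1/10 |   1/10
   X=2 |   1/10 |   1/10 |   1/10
0.0138 nats

Mutual information: I(X;Y) = H(X) + H(Y) - H(X,Y)

Marginals:
P(X) = (2/5, 3/10, 3/10), H(X) = 1.0889 nats
P(Y) = (3/10, 2/5, 3/10), H(Y) = 1.0889 nats

Joint entropy: H(X,Y) = 2.1640 nats

I(X;Y) = 1.0889 + 1.0889 - 2.1640 = 0.0138 nats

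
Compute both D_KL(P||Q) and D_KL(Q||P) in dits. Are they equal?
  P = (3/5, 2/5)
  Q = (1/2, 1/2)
D_KL(P||Q) = 0.0087, D_KL(Q||P) = 0.0089

KL divergence is not symmetric: D_KL(P||Q) ≠ D_KL(Q||P) in general.

D_KL(P||Q) = 0.0087 dits
D_KL(Q||P) = 0.0089 dits

No, they are not equal!

This asymmetry is why KL divergence is not a true distance metric.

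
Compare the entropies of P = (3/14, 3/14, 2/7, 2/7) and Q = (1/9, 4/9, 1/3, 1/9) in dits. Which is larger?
P

Computing entropies in dits:
H(P) = 0.5976
H(Q) = 0.5276

Distribution P has higher entropy.

Intuition: The distribution closer to uniform (more spread out) has higher entropy.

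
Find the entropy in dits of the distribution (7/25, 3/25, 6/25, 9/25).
0.5738 dits

Shannon entropy is H(X) = -Σ p(x) log p(x).

For P = (7/25, 3/25, 6/25, 9/25):
H = -7/25 × log_10(7/25) -3/25 × log_10(3/25) -6/25 × log_10(6/25) -9/25 × log_10(9/25)
H = 0.5738 dits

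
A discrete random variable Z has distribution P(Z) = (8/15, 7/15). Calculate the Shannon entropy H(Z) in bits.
0.9968 bits

Shannon entropy is H(X) = -Σ p(x) log p(x).

For P = (8/15, 7/15):
H = -8/15 × log_2(8/15) -7/15 × log_2(7/15)
H = 0.9968 bits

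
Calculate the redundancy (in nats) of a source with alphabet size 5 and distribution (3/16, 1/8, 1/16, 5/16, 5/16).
0.1354 nats

Redundancy measures how far a source is from maximum entropy:
R = H_max - H(X)

Maximum entropy for 5 symbols: H_max = log_e(5) = 1.6094 nats
Actual entropy: H(X) = 1.4741 nats
Redundancy: R = 1.6094 - 1.4741 = 0.1354 nats

This redundancy represents potential for compression: the source could be compressed by 0.1354 nats per symbol.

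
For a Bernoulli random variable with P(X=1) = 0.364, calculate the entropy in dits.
0.2848 dits

The binary entropy function is:
H(p) = -p log(p) - (1-p) log(1-p)

H(0.364) = -0.364 × log_10(0.364) - 0.636 × log_10(0.636)
H(0.364) = 0.2848 dits

Note: Binary entropy is maximized at p=0.5 (H=1 bit) and minimized at p=0 or p=1 (H=0).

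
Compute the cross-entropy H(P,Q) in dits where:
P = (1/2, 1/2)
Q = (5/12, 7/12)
0.3071 dits

Cross-entropy: H(P,Q) = -Σ p(x) log q(x)

Alternatively: H(P,Q) = H(P) + D_KL(P||Q)
H(P) = 0.3010 dits
D_KL(P||Q) = 0.0061 dits

H(P,Q) = 0.3010 + 0.0061 = 0.3071 dits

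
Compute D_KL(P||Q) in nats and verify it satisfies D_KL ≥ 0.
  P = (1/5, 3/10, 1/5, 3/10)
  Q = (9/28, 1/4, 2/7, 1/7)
0.1111 nats

KL divergence satisfies the Gibbs inequality: D_KL(P||Q) ≥ 0 for all distributions P, Q.

D_KL(P||Q) = Σ p(x) log(p(x)/q(x))
Term by term:
  x=0: 1/5 × log_e[(1/5)/(9/28)] = -0.0949
  x=1: 3/10 × log_e[(3/10)/(1/4)] = 0.0547
  x=2: 1/5 × log_e[(1/5)/(2/7)] = -0.0713
  x=3: 3/10 × log_e[(3/10)/(1/7)] = 0.2226
D_KL(P||Q) = 0.1111 nats

D_KL(P||Q) = 0.1111 ≥ 0 ✓

This non-negativity is a fundamental property: relative entropy cannot be negative because it measures how different Q is from P.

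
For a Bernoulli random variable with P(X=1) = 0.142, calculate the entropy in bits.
0.5895 bits

The binary entropy function is:
H(p) = -p log(p) - (1-p) log(1-p)

H(0.142) = -0.142 × log_2(0.142) - 0.858 × log_2(0.858)
H(0.142) = 0.5895 bits

Note: Binary entropy is maximized at p=0.5 (H=1 bit) and minimized at p=0 or p=1 (H=0).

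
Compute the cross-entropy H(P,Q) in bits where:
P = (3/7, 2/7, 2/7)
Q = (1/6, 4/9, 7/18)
1.8314 bits

Cross-entropy: H(P,Q) = -Σ p(x) log q(x)

Alternatively: H(P,Q) = H(P) + D_KL(P||Q)
H(P) = 1.5567 bits
D_KL(P||Q) = 0.2748 bits

H(P,Q) = 1.5567 + 0.2748 = 1.8314 bits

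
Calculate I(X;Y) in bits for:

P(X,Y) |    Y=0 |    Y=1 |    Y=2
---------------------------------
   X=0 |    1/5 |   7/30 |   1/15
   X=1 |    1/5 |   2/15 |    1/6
0.0519 bits

Mutual information: I(X;Y) = H(X) + H(Y) - H(X,Y)

Marginals:
P(X) = (1/2, 1/2), H(X) = 1.0000 bits
P(Y) = (2/5, 11/30, 7/30), H(Y) = 1.5494 bits

Joint entropy: H(X,Y) = 2.4975 bits

I(X;Y) = 1.0000 + 1.5494 - 2.4975 = 0.0519 bits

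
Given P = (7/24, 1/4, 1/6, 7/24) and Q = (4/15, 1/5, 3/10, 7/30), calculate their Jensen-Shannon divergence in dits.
0.0056 dits

Jensen-Shannon divergence is:
JSD(P||Q) = 0.5 × D_KL(P||M) + 0.5 × D_KL(Q||M)
where M = 0.5 × (P + Q) is the mixture distribution.

M = 0.5 × (7/24, 1/4, 1/6, 7/24) + 0.5 × (4/15, 1/5, 3/10, 7/30) = (0.279167, 9/40, 7/30, 0.2625)

D_KL(P||M) = 0.0060 dits
D_KL(Q||M) = 0.0053 dits

JSD(P||Q) = 0.5 × 0.0060 + 0.5 × 0.0053 = 0.0056 dits

Unlike KL divergence, JSD is symmetric and bounded: 0 ≤ JSD ≤ log(2).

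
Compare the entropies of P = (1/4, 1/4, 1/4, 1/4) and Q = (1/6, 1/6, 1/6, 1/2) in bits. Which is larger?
P

Computing entropies in bits:
H(P) = 2.0000
H(Q) = 1.7925

Distribution P has higher entropy.

Intuition: The distribution closer to uniform (more spread out) has higher entropy.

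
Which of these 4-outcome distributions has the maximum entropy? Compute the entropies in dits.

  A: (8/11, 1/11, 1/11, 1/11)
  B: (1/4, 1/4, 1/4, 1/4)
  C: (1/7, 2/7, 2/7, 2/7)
B

For a discrete distribution over n outcomes, entropy is maximized by the uniform distribution.

Computing entropies:
H(A) = 0.3846 dits
H(B) = 0.6021 dits
H(C) = 0.5871 dits

The uniform distribution (where all probabilities equal 1/4) achieves the maximum entropy of log_10(4) = 0.6021 dits.

Distribution B has the highest entropy.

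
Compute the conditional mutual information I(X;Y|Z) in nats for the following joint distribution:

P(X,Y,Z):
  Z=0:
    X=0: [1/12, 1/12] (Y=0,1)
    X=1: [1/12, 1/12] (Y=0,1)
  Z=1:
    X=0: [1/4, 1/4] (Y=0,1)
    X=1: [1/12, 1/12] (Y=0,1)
0.0000 nats

Conditional mutual information: I(X;Y|Z) = H(X|Z) + H(Y|Z) - H(X,Y|Z)

H(Z) = 0.6365
H(X,Z) = 1.2425 → H(X|Z) = 0.6059
H(Y,Z) = 1.3297 → H(Y|Z) = 0.6931
H(X,Y,Z) = 1.9356 → H(X,Y|Z) = 1.2991

I(X;Y|Z) = 0.6059 + 0.6931 - 1.2991 = 0.0000 nats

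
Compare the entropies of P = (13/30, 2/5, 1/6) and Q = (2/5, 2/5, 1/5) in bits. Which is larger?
Q

Computing entropies in bits:
H(P) = 1.4824
H(Q) = 1.5219

Distribution Q has higher entropy.

Intuition: The distribution closer to uniform (more spread out) has higher entropy.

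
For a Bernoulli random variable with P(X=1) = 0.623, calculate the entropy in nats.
0.6626 nats

The binary entropy function is:
H(p) = -p log(p) - (1-p) log(1-p)

H(0.623) = -0.623 × log_e(0.623) - 0.377 × log_e(0.377)
H(0.623) = 0.6626 nats

Note: Binary entropy is maximized at p=0.5 (H=1 bit) and minimized at p=0 or p=1 (H=0).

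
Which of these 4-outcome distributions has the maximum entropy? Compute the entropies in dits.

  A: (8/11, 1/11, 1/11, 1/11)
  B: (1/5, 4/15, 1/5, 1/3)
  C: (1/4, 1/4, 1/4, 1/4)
C

For a discrete distribution over n outcomes, entropy is maximized by the uniform distribution.

Computing entropies:
H(A) = 0.3846 dits
H(B) = 0.5917 dits
H(C) = 0.6021 dits

The uniform distribution (where all probabilities equal 1/4) achieves the maximum entropy of log_10(4) = 0.6021 dits.

Distribution C has the highest entropy.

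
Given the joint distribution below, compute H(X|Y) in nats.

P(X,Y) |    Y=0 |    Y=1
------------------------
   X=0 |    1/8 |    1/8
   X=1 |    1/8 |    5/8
0.5112 nats

Using the chain rule: H(X|Y) = H(X,Y) - H(Y)

First, compute H(X,Y) = 1.0735 nats

Marginal P(Y) = (1/4, 3/4)
H(Y) = 0.5623 nats

H(X|Y) = H(X,Y) - H(Y) = 1.0735 - 0.5623 = 0.5112 nats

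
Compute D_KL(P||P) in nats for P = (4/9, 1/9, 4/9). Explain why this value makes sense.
0.0000 nats

KL divergence satisfies the Gibbs inequality: D_KL(P||Q) ≥ 0 for all distributions P, Q.

D_KL(P||Q) = Σ p(x) log(p(x)/q(x))
Each term is p(x) × log_e(p(x)/p(x)) = p(x) × log_e(1) = 0, so the sum is 0.
D_KL(P||Q) = 0.0000 nats

When P = Q, the KL divergence is exactly 0, as there is no 'divergence' between identical distributions.

This non-negativity is a fundamental property: relative entropy cannot be negative because it measures how different Q is from P.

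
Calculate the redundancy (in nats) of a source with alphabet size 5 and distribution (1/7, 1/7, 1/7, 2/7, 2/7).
0.0596 nats

Redundancy measures how far a source is from maximum entropy:
R = H_max - H(X)

Maximum entropy for 5 symbols: H_max = log_e(5) = 1.6094 nats
Actual entropy: H(X) = 1.5498 nats
Redundancy: R = 1.6094 - 1.5498 = 0.0596 nats

This redundancy represents potential for compression: the source could be compressed by 0.0596 nats per symbol.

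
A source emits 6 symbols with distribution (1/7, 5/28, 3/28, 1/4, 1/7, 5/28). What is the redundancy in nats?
0.0346 nats

Redundancy measures how far a source is from maximum entropy:
R = H_max - H(X)

Maximum entropy for 6 symbols: H_max = log_e(6) = 1.7918 nats
Actual entropy: H(X) = 1.7571 nats
Redundancy: R = 1.7918 - 1.7571 = 0.0346 nats

This redundancy represents potential for compression: the source could be compressed by 0.0346 nats per symbol.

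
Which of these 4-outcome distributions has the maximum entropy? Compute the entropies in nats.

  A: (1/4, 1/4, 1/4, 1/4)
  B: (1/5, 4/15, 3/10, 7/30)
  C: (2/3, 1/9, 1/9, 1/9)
A

For a discrete distribution over n outcomes, entropy is maximized by the uniform distribution.

Computing entropies:
H(A) = 1.3863 nats
H(B) = 1.3751 nats
H(C) = 1.0027 nats

The uniform distribution (where all probabilities equal 1/4) achieves the maximum entropy of log_e(4) = 1.3863 nats.

Distribution A has the highest entropy.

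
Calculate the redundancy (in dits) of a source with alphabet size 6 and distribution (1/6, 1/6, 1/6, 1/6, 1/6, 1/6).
0.0000 dits

Redundancy measures how far a source is from maximum entropy:
R = H_max - H(X)

Maximum entropy for 6 symbols: H_max = log_10(6) = 0.7782 dits
Actual entropy: H(X) = 0.7782 dits
Redundancy: R = 0.7782 - 0.7782 = 0.0000 dits

This redundancy represents potential for compression: the source could be compressed by 0.0000 dits per symbol.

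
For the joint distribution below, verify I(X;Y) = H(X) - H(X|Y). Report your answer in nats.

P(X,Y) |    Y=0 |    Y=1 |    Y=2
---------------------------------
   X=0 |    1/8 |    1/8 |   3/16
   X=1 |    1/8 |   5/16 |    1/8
I(X;Y) = 0.0400 nats

Mutual information has multiple equivalent forms:
- I(X;Y) = H(X) - H(X|Y)
- I(X;Y) = H(Y) - H(Y|X)
- I(X;Y) = H(X) + H(Y) - H(X,Y)

Computing all quantities:
H(X) = 0.6853, H(Y) = 1.0717, H(X,Y) = 1.7171
H(X|Y) = 0.6453, H(Y|X) = 1.0318

Verification:
H(X) - H(X|Y) = 0.6853 - 0.6453 = 0.0400
H(Y) - H(Y|X) = 1.0717 - 1.0318 = 0.0400
H(X) + H(Y) - H(X,Y) = 0.6853 + 1.0717 - 1.7171 = 0.0400

All forms give I(X;Y) = 0.0400 nats. ✓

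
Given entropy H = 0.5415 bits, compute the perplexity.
1.4555

Perplexity is 2^H (or exp(H) for natural log).

H = 0.5415 bits
Perplexity = 2^0.5415 = 1.4555

Interpretation: The model's uncertainty is equivalent to choosing uniformly among 1.5 options.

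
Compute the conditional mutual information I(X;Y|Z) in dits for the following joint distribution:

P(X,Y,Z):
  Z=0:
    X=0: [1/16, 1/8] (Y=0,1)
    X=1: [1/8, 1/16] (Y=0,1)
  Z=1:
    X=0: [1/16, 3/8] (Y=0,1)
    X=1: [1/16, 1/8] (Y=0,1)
0.0153 dits

Conditional mutual information: I(X;Y|Z) = H(X|Z) + H(Y|Z) - H(X,Y|Z)

H(Z) = 0.2873
H(X,Z) = 0.5660 → H(X|Z) = 0.2787
H(Y,Z) = 0.5360 → H(Y|Z) = 0.2487
H(X,Y,Z) = 0.7994 → H(X,Y|Z) = 0.5121

I(X;Y|Z) = 0.2787 + 0.2487 - 0.5121 = 0.0153 dits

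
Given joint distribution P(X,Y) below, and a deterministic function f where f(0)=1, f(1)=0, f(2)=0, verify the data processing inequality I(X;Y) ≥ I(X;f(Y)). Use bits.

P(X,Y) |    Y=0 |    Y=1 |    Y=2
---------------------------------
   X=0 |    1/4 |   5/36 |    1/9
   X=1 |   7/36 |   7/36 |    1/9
I(X;Y) = 0.0117, I(X;f(Y)) = 0.0090, inequality holds: 0.0117 ≥ 0.0090

Data Processing Inequality: For any Markov chain X → Y → Z, we have I(X;Y) ≥ I(X;Z).

Here Z = f(Y) is a deterministic function of Y, forming X → Y → Z.

Original I(X;Y) = 0.0117 bits

After applying f:
P(X,Z) where Z=f(Y):
- P(X,Z=0) = P(X,Y=1) + P(X,Y=2)
- P(X,Z=1) = P(X,Y=0)

I(X;Z) = I(X;f(Y)) = 0.0090 bits

Verification: 0.0117 ≥ 0.0090 ✓

Information cannot be created by processing; the function f can only lose information about X.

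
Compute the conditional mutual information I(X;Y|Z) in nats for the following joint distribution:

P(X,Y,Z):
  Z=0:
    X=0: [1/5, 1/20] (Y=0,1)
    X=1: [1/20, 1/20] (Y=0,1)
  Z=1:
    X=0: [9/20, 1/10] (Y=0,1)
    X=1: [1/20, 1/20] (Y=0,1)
0.0360 nats

Conditional mutual information: I(X;Y|Z) = H(X|Z) + H(Y|Z) - H(X,Y|Z)

H(Z) = 0.6474
H(X,Z) = 1.1359 → H(X|Z) = 0.4885
H(Y,Z) = 1.2080 → H(Y|Z) = 0.5605
H(X,Y,Z) = 1.6604 → H(X,Y|Z) = 1.0130

I(X;Y|Z) = 0.4885 + 0.5605 - 1.0130 = 0.0360 nats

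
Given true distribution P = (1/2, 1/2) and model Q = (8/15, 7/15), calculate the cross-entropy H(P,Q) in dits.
0.3020 dits

Cross-entropy: H(P,Q) = -Σ p(x) log q(x)

Alternatively: H(P,Q) = H(P) + D_KL(P||Q)
H(P) = 0.3010 dits
D_KL(P||Q) = 0.0010 dits

H(P,Q) = 0.3010 + 0.0010 = 0.3020 dits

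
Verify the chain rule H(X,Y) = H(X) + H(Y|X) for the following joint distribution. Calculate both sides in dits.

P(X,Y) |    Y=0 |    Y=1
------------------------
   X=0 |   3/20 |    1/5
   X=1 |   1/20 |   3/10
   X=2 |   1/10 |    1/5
H(X,Y) = 0.7251, H(X) = 0.4760, H(Y|X) = 0.2491 (all in dits)

Chain rule: H(X,Y) = H(X) + H(Y|X)

Left side — joint entropy directly:
H(X,Y) = -Σ p(x,y) log p(x,y) = 0.7251 dits

Right side — compute H(Y|X) from the conditional distributions:
P(X) = (7/20, 7/20, 3/10), so H(X) = 0.4760 dits
H(Y|X) = Σ_x P(X=x) · H(Y|X=x):
  P(Y|X=0) = (3/7, 4/7), H(Y|X=0) = 0.2966, weight P(X=0) = 7/20
  P(Y|X=1) = (1/7, 6/7), H(Y|X=1) = 0.1781, weight P(X=1) = 7/20
  P(Y|X=2) = (1/3, 2/3), H(Y|X=2) = 0.2764, weight P(X=2) = 3/10
H(Y|X) = 0.2491 dits

H(X) + H(Y|X) = 0.4760 + 0.2491 = 0.7251 dits

Both sides equal 0.7251 dits. ✓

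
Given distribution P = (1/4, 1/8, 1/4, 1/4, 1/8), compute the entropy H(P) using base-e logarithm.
1.5596 nats

Shannon entropy is H(X) = -Σ p(x) log p(x).

For P = (1/4, 1/8, 1/4, 1/4, 1/8):
H = -1/4 × log_e(1/4) -1/8 × log_e(1/8) -1/4 × log_e(1/4) -1/4 × log_e(1/4) -1/8 × log_e(1/8)
H = 1.5596 nats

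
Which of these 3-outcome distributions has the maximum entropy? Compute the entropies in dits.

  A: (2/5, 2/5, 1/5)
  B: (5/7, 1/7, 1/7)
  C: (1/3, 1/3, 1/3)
C

For a discrete distribution over n outcomes, entropy is maximized by the uniform distribution.

Computing entropies:
H(A) = 0.4581 dits
H(B) = 0.3458 dits
H(C) = 0.4771 dits

The uniform distribution (where all probabilities equal 1/3) achieves the maximum entropy of log_10(3) = 0.4771 dits.

Distribution C has the highest entropy.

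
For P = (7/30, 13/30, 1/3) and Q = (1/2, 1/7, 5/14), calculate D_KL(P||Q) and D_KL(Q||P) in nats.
D_KL(P||Q) = 0.2800, D_KL(Q||P) = 0.2472

KL divergence is not symmetric: D_KL(P||Q) ≠ D_KL(Q||P) in general.

D_KL(P||Q) = 0.2800 nats
D_KL(Q||P) = 0.2472 nats

No, they are not equal!

This asymmetry is why KL divergence is not a true distance metric.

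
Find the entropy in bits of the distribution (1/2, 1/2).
1.0000 bits

Shannon entropy is H(X) = -Σ p(x) log p(x).

For P = (1/2, 1/2):
H = -1/2 × log_2(1/2) -1/2 × log_2(1/2)
H = 1.0000 bits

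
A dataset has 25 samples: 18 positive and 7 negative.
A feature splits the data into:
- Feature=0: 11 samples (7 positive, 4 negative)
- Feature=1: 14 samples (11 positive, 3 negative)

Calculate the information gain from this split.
0.0196 bits

Information Gain = H(Y) - H(Y|Feature)

Before split:
P(positive) = 18/25 = 0.7200
H(Y) = 0.8555 bits

After split:
Feature=0: H = 0.9457 bits (weight = 11/25)
Feature=1: H = 0.7496 bits (weight = 14/25)
H(Y|Feature) = (11/25)×0.9457 + (14/25)×0.7496 = 0.8359 bits

Information Gain = 0.8555 - 0.8359 = 0.0196 bits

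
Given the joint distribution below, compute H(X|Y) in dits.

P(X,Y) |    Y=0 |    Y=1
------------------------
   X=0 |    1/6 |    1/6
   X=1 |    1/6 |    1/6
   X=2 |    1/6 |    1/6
0.4771 dits

Using the chain rule: H(X|Y) = H(X,Y) - H(Y)

First, compute H(X,Y) = 0.7782 dits

Marginal P(Y) = (1/2, 1/2)
H(Y) = 0.3010 dits

H(X|Y) = H(X,Y) - H(Y) = 0.7782 - 0.3010 = 0.4771 dits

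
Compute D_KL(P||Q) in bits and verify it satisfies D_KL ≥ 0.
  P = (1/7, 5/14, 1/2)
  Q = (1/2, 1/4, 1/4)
0.4256 bits

KL divergence satisfies the Gibbs inequality: D_KL(P||Q) ≥ 0 for all distributions P, Q.

D_KL(P||Q) = Σ p(x) log(p(x)/q(x))
Term by term:
  x=0: 1/7 × log_2[(1/7)/(1/2)] = -0.2582
  x=1: 5/14 × log_2[(5/14)/(1/4)] = 0.1838
  x=2: 1/2 × log_2[(1/2)/(1/4)] = 0.5000
D_KL(P||Q) = 0.4256 bits

D_KL(P||Q) = 0.4256 ≥ 0 ✓

This non-negativity is a fundamental property: relative entropy cannot be negative because it measures how different Q is from P.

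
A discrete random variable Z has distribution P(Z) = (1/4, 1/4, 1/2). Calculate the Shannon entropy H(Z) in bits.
1.5000 bits

Shannon entropy is H(X) = -Σ p(x) log p(x).

For P = (1/4, 1/4, 1/2):
H = -1/4 × log_2(1/4) -1/4 × log_2(1/4) -1/2 × log_2(1/2)
H = 1.5000 bits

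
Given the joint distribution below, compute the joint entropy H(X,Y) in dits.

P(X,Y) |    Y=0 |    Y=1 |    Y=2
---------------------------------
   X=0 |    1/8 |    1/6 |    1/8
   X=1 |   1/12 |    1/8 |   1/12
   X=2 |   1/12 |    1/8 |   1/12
0.9410 dits

Joint entropy is H(X,Y) = -Σ_{x,y} p(x,y) log p(x,y).

Summing over all non-zero entries:
H(X,Y) = -[1/8·log_10(1/8) + 1/6·log_10(1/6) + 1/8·log_10(1/8) + 1/12·log_10(1/12) + 1/8·log_10(1/8) + 1/12·log_10(1/12) + 1/12·log_10(1/12) + 1/8·log_10(1/8) + 1/12·log_10(1/12)]
H(X,Y) = 0.9410 dits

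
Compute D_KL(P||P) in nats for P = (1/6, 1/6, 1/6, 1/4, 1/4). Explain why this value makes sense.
0.0000 nats

KL divergence satisfies the Gibbs inequality: D_KL(P||Q) ≥ 0 for all distributions P, Q.

D_KL(P||Q) = Σ p(x) log(p(x)/q(x))
Each term is p(x) × log_e(p(x)/p(x)) = p(x) × log_e(1) = 0, so the sum is 0.
D_KL(P||Q) = 0.0000 nats

When P = Q, the KL divergence is exactly 0, as there is no 'divergence' between identical distributions.

This non-negativity is a fundamental property: relative entropy cannot be negative because it measures how different Q is from P.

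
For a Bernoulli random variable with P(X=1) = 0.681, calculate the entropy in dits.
0.2719 dits

The binary entropy function is:
H(p) = -p log(p) - (1-p) log(1-p)

H(0.681) = -0.681 × log_10(0.681) - 0.319 × log_10(0.319)
H(0.681) = 0.2719 dits

Note: Binary entropy is maximized at p=0.5 (H=1 bit) and minimized at p=0 or p=1 (H=0).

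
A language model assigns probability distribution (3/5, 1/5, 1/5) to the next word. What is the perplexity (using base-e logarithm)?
2.5864

Perplexity is e^H (or exp(H) for natural log).

First, H = -Σ p log p = 0.9503 nats
Perplexity = e^0.9503 = 2.5864

Interpretation: The model's uncertainty is equivalent to choosing uniformly among 2.6 options.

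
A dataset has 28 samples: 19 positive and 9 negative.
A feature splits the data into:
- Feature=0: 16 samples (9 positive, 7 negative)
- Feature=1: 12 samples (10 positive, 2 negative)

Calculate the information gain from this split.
0.0624 bits

Information Gain = H(Y) - H(Y|Feature)

Before split:
P(positive) = 19/28 = 0.6786
H(Y) = 0.9059 bits

After split:
Feature=0: H = 0.9887 bits (weight = 16/28)
Feature=1: H = 0.6500 bits (weight = 12/28)
H(Y|Feature) = (16/28)×0.9887 + (12/28)×0.6500 = 0.8436 bits

Information Gain = 0.9059 - 0.8436 = 0.0624 bits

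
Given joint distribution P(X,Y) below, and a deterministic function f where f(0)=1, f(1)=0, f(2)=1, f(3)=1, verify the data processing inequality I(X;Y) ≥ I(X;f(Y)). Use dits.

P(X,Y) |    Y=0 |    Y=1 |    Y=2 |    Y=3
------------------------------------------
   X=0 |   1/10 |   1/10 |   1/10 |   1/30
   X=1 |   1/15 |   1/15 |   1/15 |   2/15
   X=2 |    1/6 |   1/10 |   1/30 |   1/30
I(X;Y) = 0.0395, I(X;f(Y)) = 0.0025, inequality holds: 0.0395 ≥ 0.0025

Data Processing Inequality: For any Markov chain X → Y → Z, we have I(X;Y) ≥ I(X;Z).

Here Z = f(Y) is a deterministic function of Y, forming X → Y → Z.

Original I(X;Y) = 0.0395 dits

After applying f:
P(X,Z) where Z=f(Y):
- P(X,Z=0) = P(X,Y=1)
- P(X,Z=1) = P(X,Y=0) + P(X,Y=2) + P(X,Y=3)

I(X;Z) = I(X;f(Y)) = 0.0025 dits

Verification: 0.0395 ≥ 0.0025 ✓

Information cannot be created by processing; the function f can only lose information about X.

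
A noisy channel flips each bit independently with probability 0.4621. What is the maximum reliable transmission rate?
0.0041 bits

For a binary symmetric channel (BSC) with error probability p:
Capacity C = 1 - H(p) bits per symbol

where H(p) = -p log₂(p) - (1-p) log₂(1-p) is the binary entropy function.

H(0.4621) = 0.9959 bits
C = 1 - 0.9959 = 0.0041 bits per symbol

This means we can reliably transmit up to 0.0041 bits of information per channel use.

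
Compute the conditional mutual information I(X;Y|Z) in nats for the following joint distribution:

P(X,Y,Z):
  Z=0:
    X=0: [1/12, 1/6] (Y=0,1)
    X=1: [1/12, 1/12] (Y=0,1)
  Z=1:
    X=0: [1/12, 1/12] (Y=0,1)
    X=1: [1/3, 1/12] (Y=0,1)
0.0307 nats

Conditional mutual information: I(X;Y|Z) = H(X|Z) + H(Y|Z) - H(X,Y|Z)

H(Z) = 0.6792
H(X,Z) = 1.3086 → H(X|Z) = 0.6294
H(Y,Z) = 1.3086 → H(Y|Z) = 0.6294
H(X,Y,Z) = 1.9073 → H(X,Y|Z) = 1.2281

I(X;Y|Z) = 0.6294 + 0.6294 - 1.2281 = 0.0307 nats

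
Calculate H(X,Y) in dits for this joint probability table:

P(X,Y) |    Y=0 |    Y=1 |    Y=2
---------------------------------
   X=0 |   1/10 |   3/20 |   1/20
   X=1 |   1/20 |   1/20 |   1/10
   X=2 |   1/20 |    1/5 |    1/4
0.8741 dits

Joint entropy is H(X,Y) = -Σ_{x,y} p(x,y) log p(x,y).

Summing over all non-zero entries:
H(X,Y) = -[1/10·log_10(1/10) + 3/20·log_10(3/20) + 1/20·log_10(1/20) + 1/20·log_10(1/20) + 1/20·log_10(1/20) + 1/10·log_10(1/10) + 1/20·log_10(1/20) + 1/5·log_10(1/5) + 1/4·log_10(1/4)]
H(X,Y) = 0.8741 dits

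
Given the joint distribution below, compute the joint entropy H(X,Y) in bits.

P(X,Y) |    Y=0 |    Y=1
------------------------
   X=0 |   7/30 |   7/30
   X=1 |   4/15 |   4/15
1.9968 bits

Joint entropy is H(X,Y) = -Σ_{x,y} p(x,y) log p(x,y).

Summing over all non-zero entries:
H(X,Y) = -[7/30·log_2(7/30) + 7/30·log_2(7/30) + 4/15·log_2(4/15) + 4/15·log_2(4/15)]
H(X,Y) = 1.9968 bits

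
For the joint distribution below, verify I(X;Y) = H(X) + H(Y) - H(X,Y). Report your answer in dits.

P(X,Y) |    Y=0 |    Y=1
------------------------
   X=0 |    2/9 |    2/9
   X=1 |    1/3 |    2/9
I(X;Y) = 0.0022 dits

Mutual information has multiple equivalent forms:
- I(X;Y) = H(X) - H(X|Y)
- I(X;Y) = H(Y) - H(Y|X)
- I(X;Y) = H(X) + H(Y) - H(X,Y)

Computing all quantities:
H(X) = 0.2983, H(Y) = 0.2983, H(X,Y) = 0.5945
H(X|Y) = 0.2962, H(Y|X) = 0.2962

Verification:
H(X) - H(X|Y) = 0.2983 - 0.2962 = 0.0022
H(Y) - H(Y|X) = 0.2983 - 0.2962 = 0.0022
H(X) + H(Y) - H(X,Y) = 0.2983 + 0.2983 - 0.5945 = 0.0022

All forms give I(X;Y) = 0.0022 dits. ✓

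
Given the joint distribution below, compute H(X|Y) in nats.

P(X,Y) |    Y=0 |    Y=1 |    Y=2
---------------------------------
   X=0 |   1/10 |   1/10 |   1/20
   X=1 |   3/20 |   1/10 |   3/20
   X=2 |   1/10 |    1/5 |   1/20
1.0311 nats

Using the chain rule: H(X|Y) = H(X,Y) - H(Y)

First, compute H(X,Y) = 2.1116 nats

Marginal P(Y) = (7/20, 2/5, 1/4)
H(Y) = 1.0805 nats

H(X|Y) = H(X,Y) - H(Y) = 2.1116 - 1.0805 = 1.0311 nats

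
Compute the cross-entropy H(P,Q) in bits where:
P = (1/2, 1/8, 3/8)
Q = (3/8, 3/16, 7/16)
1.4566 bits

Cross-entropy: H(P,Q) = -Σ p(x) log q(x)

Alternatively: H(P,Q) = H(P) + D_KL(P||Q)
H(P) = 1.4056 bits
D_KL(P||Q) = 0.0510 bits

H(P,Q) = 1.4056 + 0.0510 = 1.4566 bits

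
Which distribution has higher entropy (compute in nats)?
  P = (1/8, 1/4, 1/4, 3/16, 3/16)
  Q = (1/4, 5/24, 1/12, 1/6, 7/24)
P

Computing entropies in nats:
H(P) = 1.5808
H(Q) = 1.5384

Distribution P has higher entropy.

Intuition: The distribution closer to uniform (more spread out) has higher entropy.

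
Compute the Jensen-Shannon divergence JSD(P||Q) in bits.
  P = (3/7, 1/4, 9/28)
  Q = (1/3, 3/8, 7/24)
0.0139 bits

Jensen-Shannon divergence is:
JSD(P||Q) = 0.5 × D_KL(P||M) + 0.5 × D_KL(Q||M)
where M = 0.5 × (P + Q) is the mixture distribution.

M = 0.5 × (3/7, 1/4, 9/28) + 0.5 × (1/3, 3/8, 7/24) = (8/21, 5/16, 0.306548)

D_KL(P||M) = 0.0143 bits
D_KL(Q||M) = 0.0135 bits

JSD(P||Q) = 0.5 × 0.0143 + 0.5 × 0.0135 = 0.0139 bits

Unlike KL divergence, JSD is symmetric and bounded: 0 ≤ JSD ≤ log(2).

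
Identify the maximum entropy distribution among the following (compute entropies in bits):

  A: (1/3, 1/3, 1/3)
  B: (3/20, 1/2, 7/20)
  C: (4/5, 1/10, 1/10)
A

For a discrete distribution over n outcomes, entropy is maximized by the uniform distribution.

Computing entropies:
H(A) = 1.5850 bits
H(B) = 1.4406 bits
H(C) = 0.9219 bits

The uniform distribution (where all probabilities equal 1/3) achieves the maximum entropy of log_2(3) = 1.5850 bits.

Distribution A has the highest entropy.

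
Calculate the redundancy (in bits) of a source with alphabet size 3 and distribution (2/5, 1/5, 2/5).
0.0630 bits

Redundancy measures how far a source is from maximum entropy:
R = H_max - H(X)

Maximum entropy for 3 symbols: H_max = log_2(3) = 1.5850 bits
Actual entropy: H(X) = 1.5219 bits
Redundancy: R = 1.5850 - 1.5219 = 0.0630 bits

This redundancy represents potential for compression: the source could be compressed by 0.0630 bits per symbol.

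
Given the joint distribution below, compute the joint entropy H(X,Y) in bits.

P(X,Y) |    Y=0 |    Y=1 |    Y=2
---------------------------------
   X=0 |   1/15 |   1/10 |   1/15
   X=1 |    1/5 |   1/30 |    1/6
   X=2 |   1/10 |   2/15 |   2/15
3.0193 bits

Joint entropy is H(X,Y) = -Σ_{x,y} p(x,y) log p(x,y).

Summing over all non-zero entries:
H(X,Y) = -[1/15·log_2(1/15) + 1/10·log_2(1/10) + 1/15·log_2(1/15) + 1/5·log_2(1/5) + 1/30·log_2(1/30) + 1/6·log_2(1/6) + 1/10·log_2(1/10) + 2/15·log_2(2/15) + 2/15·log_2(2/15)]
H(X,Y) = 3.0193 bits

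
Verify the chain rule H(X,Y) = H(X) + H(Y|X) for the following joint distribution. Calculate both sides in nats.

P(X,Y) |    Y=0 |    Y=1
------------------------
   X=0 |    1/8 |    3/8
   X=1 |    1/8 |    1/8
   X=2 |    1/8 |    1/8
H(X,Y) = 1.6675, H(X) = 1.0397, H(Y|X) = 0.6277 (all in nats)

Chain rule: H(X,Y) = H(X) + H(Y|X)

Left side — joint entropy directly:
H(X,Y) = -Σ p(x,y) log p(x,y) = 1.6675 nats

Right side — compute H(Y|X) from the conditional distributions:
P(X) = (1/2, 1/4, 1/4), so H(X) = 1.0397 nats
H(Y|X) = Σ_x P(X=x) · H(Y|X=x):
  P(Y|X=0) = (1/4, 3/4), H(Y|X=0) = 0.5623, weight P(X=0) = 1/2
  P(Y|X=1) = (1/2, 1/2), H(Y|X=1) = 0.6931, weight P(X=1) = 1/4
  P(Y|X=2) = (1/2, 1/2), H(Y|X=2) = 0.6931, weight P(X=2) = 1/4
H(Y|X) = 0.6277 nats

H(X) + H(Y|X) = 1.0397 + 0.6277 = 1.6675 nats

Both sides equal 1.6675 nats. ✓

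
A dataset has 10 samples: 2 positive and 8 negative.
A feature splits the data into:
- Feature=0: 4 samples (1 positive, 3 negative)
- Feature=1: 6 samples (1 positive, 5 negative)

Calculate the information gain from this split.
0.0074 bits

Information Gain = H(Y) - H(Y|Feature)

Before split:
P(positive) = 2/10 = 0.2000
H(Y) = 0.7219 bits

After split:
Feature=0: H = 0.8113 bits (weight = 4/10)
Feature=1: H = 0.6500 bits (weight = 6/10)
H(Y|Feature) = (4/10)×0.8113 + (6/10)×0.6500 = 0.7145 bits

Information Gain = 0.7219 - 0.7145 = 0.0074 bits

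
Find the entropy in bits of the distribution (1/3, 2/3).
0.9183 bits

Shannon entropy is H(X) = -Σ p(x) log p(x).

For P = (1/3, 2/3):
H = -1/3 × log_2(1/3) -2/3 × log_2(2/3)
H = 0.9183 bits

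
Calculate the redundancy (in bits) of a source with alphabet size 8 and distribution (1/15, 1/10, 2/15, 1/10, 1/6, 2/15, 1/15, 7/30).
0.1188 bits

Redundancy measures how far a source is from maximum entropy:
R = H_max - H(X)

Maximum entropy for 8 symbols: H_max = log_2(8) = 3.0000 bits
Actual entropy: H(X) = 2.8812 bits
Redundancy: R = 3.0000 - 2.8812 = 0.1188 bits

This redundancy represents potential for compression: the source could be compressed by 0.1188 bits per symbol.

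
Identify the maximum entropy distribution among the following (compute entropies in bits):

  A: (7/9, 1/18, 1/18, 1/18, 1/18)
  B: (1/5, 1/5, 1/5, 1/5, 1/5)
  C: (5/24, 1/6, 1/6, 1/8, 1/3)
B

For a discrete distribution over n outcomes, entropy is maximized by the uniform distribution.

Computing entropies:
H(A) = 1.2086 bits
H(B) = 2.3219 bits
H(C) = 2.2364 bits

The uniform distribution (where all probabilities equal 1/5) achieves the maximum entropy of log_2(5) = 2.3219 bits.

Distribution B has the highest entropy.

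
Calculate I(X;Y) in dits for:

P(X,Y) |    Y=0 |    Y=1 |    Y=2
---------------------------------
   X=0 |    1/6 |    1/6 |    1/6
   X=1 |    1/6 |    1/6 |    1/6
0.0000 dits

Mutual information: I(X;Y) = H(X) + H(Y) - H(X,Y)

Marginals:
P(X) = (1/2, 1/2), H(X) = 0.3010 dits
P(Y) = (1/3, 1/3, 1/3), H(Y) = 0.4771 dits

Joint entropy: H(X,Y) = 0.7782 dits

I(X;Y) = 0.3010 + 0.4771 - 0.7782 = 0.0000 dits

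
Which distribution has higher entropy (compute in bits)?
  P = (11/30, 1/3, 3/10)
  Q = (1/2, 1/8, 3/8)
P

Computing entropies in bits:
H(P) = 1.5801
H(Q) = 1.4056

Distribution P has higher entropy.

Intuition: The distribution closer to uniform (more spread out) has higher entropy.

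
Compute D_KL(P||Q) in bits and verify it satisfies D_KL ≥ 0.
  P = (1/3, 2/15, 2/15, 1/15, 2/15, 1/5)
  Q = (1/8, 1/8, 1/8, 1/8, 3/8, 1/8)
0.3727 bits

KL divergence satisfies the Gibbs inequality: D_KL(P||Q) ≥ 0 for all distributions P, Q.

D_KL(P||Q) = Σ p(x) log(p(x)/q(x))
Term by term:
  x=0: 1/3 × log_2[(1/3)/(1/8)] = 0.4717
  x=1: 2/15 × log_2[(2/15)/(1/8)] = 0.0124
  x=2: 2/15 × log_2[(2/15)/(1/8)] = 0.0124
  x=3: 1/15 × log_2[(1/15)/(1/8)] = -0.0605
  x=4: 2/15 × log_2[(2/15)/(3/8)] = -0.1989
  x=5: 1/5 × log_2[(1/5)/(1/8)] = 0.1356
D_KL(P||Q) = 0.3727 bits

D_KL(P||Q) = 0.3727 ≥ 0 ✓

This non-negativity is a fundamental property: relative entropy cannot be negative because it measures how different Q is from P.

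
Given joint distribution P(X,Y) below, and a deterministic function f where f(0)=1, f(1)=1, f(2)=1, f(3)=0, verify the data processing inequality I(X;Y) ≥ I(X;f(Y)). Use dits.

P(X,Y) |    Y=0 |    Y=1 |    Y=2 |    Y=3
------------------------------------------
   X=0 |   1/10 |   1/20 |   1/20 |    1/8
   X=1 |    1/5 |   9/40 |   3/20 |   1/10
I(X;Y) = 0.0183, I(X;f(Y)) = 0.0145, inequality holds: 0.0183 ≥ 0.0145

Data Processing Inequality: For any Markov chain X → Y → Z, we have I(X;Y) ≥ I(X;Z).

Here Z = f(Y) is a deterministic function of Y, forming X → Y → Z.

Original I(X;Y) = 0.0183 dits

After applying f:
P(X,Z) where Z=f(Y):
- P(X,Z=0) = P(X,Y=3)
- P(X,Z=1) = P(X,Y=0) + P(X,Y=1) + P(X,Y=2)

I(X;Z) = I(X;f(Y)) = 0.0145 dits

Verification: 0.0183 ≥ 0.0145 ✓

Information cannot be created by processing; the function f can only lose information about X.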